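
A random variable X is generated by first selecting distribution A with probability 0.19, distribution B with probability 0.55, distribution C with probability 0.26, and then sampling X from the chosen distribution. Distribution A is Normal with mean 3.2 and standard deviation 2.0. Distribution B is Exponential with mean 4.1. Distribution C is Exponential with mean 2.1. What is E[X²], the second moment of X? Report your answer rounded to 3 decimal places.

For each component E[X²] = Var + (mean)², giving A: 14.24; B: 33.62; C: 8.82.
Overall E[X²] = 0.19·14.24 + 0.55·33.62 + 0.26·8.82 = 23.4898.

23.490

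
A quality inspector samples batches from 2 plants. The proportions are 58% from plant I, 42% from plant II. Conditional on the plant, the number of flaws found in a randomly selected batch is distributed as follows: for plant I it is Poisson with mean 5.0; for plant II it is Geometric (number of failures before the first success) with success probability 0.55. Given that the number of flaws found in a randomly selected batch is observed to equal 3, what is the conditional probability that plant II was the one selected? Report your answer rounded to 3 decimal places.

Likelihoods P(X=3 | ·): I: 0.140374; II: 0.0501187.
Posterior ∝ prior × likelihood. Numerator for II: 0.42·0.0501187 = 0.0210499.
Normalizing constant: 0.58·0.140374 + 0.42·0.0501187 = 0.102467.
P(II | observation) = 0.0210499 / 0.102467 = 0.205431.

0.205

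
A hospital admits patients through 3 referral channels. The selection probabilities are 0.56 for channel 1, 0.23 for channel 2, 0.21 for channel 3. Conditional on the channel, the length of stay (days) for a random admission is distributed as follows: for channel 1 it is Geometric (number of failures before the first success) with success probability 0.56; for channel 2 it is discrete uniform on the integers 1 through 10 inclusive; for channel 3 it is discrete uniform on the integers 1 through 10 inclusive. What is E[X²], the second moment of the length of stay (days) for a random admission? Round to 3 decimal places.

For each component E[X²] = Var + (mean)², giving 1: 2.02041; 2: 38.5; 3: 38.5.
Overall E[X²] = 0.56·2.02041 + 0.23·38.5 + 0.21·38.5 = 18.0714.

18.071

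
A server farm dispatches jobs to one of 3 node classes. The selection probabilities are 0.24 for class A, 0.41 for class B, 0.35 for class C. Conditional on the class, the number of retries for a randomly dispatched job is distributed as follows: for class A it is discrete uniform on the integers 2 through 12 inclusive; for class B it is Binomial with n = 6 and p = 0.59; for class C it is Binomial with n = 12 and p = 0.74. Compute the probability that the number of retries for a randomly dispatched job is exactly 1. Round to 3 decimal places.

0.017

Conditional on each class, P(X = 1): A: 0; B: 0.0410131; C: 3.25927e-06.
By total probability, P(X = 1) = 0.24·0 + 0.41·0.0410131 + 0.35·3.25927e-06 = 0.0168165.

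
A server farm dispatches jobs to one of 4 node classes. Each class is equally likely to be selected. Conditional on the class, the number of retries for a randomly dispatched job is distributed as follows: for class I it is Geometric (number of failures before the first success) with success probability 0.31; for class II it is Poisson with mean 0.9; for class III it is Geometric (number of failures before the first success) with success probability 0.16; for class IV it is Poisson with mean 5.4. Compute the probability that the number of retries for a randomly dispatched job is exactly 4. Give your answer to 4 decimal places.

Conditional on each class, P(X = 4): I: 0.0702681; II: 0.0111146; III: 0.0796594; IV: 0.16002.
By total probability, P(X = 4) = 0.25·0.0702681 + 0.25·0.0111146 + 0.25·0.0796594 + 0.25·0.16002 = 0.0802655.

0.0803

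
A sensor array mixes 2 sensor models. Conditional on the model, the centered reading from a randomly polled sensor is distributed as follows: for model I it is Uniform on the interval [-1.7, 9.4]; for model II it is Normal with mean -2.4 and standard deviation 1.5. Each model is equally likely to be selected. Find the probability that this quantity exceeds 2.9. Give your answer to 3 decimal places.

Conditional on each model, P(X > 2.9): I: 0.585586; II: 0.000205177.
By total probability, P(X > 2.9) = 0.5·0.585586 + 0.5·0.000205177 = 0.292895.

0.293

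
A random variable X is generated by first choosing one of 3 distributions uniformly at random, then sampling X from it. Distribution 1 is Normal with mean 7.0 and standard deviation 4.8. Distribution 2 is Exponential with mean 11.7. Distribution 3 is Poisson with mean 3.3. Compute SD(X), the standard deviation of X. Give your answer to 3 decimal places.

Per component, 1: μ=7, E[X²]=72.04; 2: μ=11.7, E[X²]=273.78; 3: μ=3.3, E[X²]=14.19.
E[X] = 0.333333·7 + 0.333333·11.7 + 0.333333·3.3 = 7.33333.
E[X²] = 0.333333·72.04 + 0.333333·273.78 + 0.333333·14.19 = 120.003.
Var(X) = E[X²] − (E[X])² = 120.003 − 53.7778 = 66.2256.
SD(X) = √66.2256 = 8.13791.

8.138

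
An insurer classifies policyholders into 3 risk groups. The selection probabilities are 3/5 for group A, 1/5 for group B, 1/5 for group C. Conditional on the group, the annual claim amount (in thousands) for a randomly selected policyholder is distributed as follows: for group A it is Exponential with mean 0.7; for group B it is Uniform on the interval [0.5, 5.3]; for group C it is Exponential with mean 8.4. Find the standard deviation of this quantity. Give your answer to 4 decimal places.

Per component, A: μ=0.7, E[X²]=0.98; B: μ=2.9, E[X²]=10.33; C: μ=8.4, E[X²]=141.12.
E[X] = 0.6·0.7 + 0.2·2.9 + 0.2·8.4 = 2.68.
E[X²] = 0.6·0.98 + 0.2·10.33 + 0.2·141.12 = 30.878.
Var(X) = E[X²] − (E[X])² = 30.878 − 7.1824 = 23.6956.
SD(X) = √23.6956 = 4.86781.

4.8678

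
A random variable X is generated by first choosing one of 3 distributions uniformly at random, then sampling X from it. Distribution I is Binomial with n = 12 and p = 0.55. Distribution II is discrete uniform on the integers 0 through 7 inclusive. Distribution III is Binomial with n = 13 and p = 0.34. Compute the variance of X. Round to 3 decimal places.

Per component, I: μ=6.6, E[X²]=46.53; II: μ=3.5, E[X²]=17.5; III: μ=4.42, E[X²]=22.4536.
E[X] = 0.333333·6.6 + 0.333333·3.5 + 0.333333·4.42 = 4.84.
E[X²] = 0.333333·46.53 + 0.333333·17.5 + 0.333333·22.4536 = 28.8279.
Var(X) = E[X²] − (E[X])² = 28.8279 − 23.4256 = 5.40227.

5.402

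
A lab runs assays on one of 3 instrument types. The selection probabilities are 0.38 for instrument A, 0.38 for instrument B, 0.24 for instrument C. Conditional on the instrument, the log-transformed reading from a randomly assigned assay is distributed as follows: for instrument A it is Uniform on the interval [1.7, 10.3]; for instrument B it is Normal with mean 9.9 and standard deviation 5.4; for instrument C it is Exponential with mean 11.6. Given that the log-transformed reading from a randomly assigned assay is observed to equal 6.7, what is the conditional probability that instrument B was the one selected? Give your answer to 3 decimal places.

0.297

Likelihoods f(6.7 | ·): A: 0.116279; B: 0.0619814; C: 0.0483837.
Posterior ∝ prior × likelihood. Numerator for B: 0.38·0.0619814 = 0.0235529.
Normalizing constant: 0.38·0.116279 + 0.38·0.0619814 + 0.24·0.0483837 = 0.0793511.
P(B | observation) = 0.0235529 / 0.0793511 = 0.296819.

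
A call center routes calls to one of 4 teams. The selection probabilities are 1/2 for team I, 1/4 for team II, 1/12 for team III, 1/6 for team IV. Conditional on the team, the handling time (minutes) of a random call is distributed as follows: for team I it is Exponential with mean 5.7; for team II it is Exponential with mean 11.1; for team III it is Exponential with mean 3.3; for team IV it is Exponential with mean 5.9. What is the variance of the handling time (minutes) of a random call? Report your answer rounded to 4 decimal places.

60.1331

Per component, I: μ=5.7, E[X²]=64.98; II: μ=11.1, E[X²]=246.42; III: μ=3.3, E[X²]=21.78; IV: μ=5.9, E[X²]=69.62.
E[X] = 0.5·5.7 + 0.25·11.1 + 0.0833333·3.3 + 0.166667·5.9 = 6.88333.
E[X²] = 0.5·64.98 + 0.25·246.42 + 0.0833333·21.78 + 0.166667·69.62 = 107.513.
Var(X) = E[X²] − (E[X])² = 107.513 − 47.3803 = 60.1331.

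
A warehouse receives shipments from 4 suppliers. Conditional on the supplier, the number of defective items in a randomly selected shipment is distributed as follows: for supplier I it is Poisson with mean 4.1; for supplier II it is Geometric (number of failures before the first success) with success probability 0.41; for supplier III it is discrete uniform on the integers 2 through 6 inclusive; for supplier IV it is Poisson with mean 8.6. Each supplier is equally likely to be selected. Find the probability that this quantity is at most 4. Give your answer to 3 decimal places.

Conditional on each supplier, P(X ≤ 4): I: 0.609308; II: 0.928508; III: 0.6; IV: 0.070054.
By total probability, P(X ≤ 4) = 0.25·0.609308 + 0.25·0.928508 + 0.25·0.6 + 0.25·0.070054 = 0.551967.

0.552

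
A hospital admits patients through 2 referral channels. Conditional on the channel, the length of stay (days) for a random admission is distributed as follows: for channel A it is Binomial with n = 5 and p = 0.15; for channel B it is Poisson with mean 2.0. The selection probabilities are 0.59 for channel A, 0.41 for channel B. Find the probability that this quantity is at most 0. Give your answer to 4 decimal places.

0.3173

Conditional on each channel, P(X ≤ 0): A: 0.443705; B: 0.135335.
By total probability, P(X ≤ 0) = 0.59·0.443705 + 0.41·0.135335 = 0.317274.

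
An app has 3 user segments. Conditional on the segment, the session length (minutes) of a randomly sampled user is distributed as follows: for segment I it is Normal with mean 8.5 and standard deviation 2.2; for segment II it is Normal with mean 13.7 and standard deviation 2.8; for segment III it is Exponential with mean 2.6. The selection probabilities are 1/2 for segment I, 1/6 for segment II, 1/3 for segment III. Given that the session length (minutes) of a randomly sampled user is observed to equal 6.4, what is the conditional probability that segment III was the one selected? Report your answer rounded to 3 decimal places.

Likelihoods f(6.4 | ·): I: 0.114983; II: 0.00476168; III: 0.0328091.
Posterior ∝ prior × likelihood. Numerator for III: 0.333333·0.0328091 = 0.0109364.
Normalizing constant: 0.5·0.114983 + 0.166667·0.00476168 + 0.333333·0.0328091 = 0.0692213.
P(III | observation) = 0.0109364 / 0.0692213 = 0.157991.

0.158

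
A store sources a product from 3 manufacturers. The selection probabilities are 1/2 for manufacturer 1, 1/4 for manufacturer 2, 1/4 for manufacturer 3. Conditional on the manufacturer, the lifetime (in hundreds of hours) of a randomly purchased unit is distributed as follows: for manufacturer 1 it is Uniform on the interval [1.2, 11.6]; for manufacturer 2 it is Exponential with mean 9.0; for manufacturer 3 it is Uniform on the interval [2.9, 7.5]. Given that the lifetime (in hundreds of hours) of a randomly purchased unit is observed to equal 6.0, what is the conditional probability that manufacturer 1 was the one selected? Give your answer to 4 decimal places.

Likelihoods f(6.0 | ·): 1: 0.0961538; 2: 0.0570463; 3: 0.217391.
Posterior ∝ prior × likelihood. Numerator for 1: 0.5·0.0961538 = 0.0480769.
Normalizing constant: 0.5·0.0961538 + 0.25·0.0570463 + 0.25·0.217391 = 0.116686.
P(1 | observation) = 0.0480769 / 0.116686 = 0.412018.

0.4120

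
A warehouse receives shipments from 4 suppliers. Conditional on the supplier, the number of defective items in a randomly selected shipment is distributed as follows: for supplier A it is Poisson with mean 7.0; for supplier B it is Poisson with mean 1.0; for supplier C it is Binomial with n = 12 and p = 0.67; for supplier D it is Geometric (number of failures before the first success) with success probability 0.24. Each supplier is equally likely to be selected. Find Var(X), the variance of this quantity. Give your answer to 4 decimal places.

Per component, A: μ=7, E[X²]=56; B: μ=1, E[X²]=2; C: μ=8.04, E[X²]=67.2948; D: μ=3.16667, E[X²]=23.2222.
E[X] = 0.25·7 + 0.25·1 + 0.25·8.04 + 0.25·3.16667 = 4.80167.
E[X²] = 0.25·56 + 0.25·2 + 0.25·67.2948 + 0.25·23.2222 = 37.1293.
Var(X) = E[X²] − (E[X])² = 37.1293 − 23.056 = 14.0733.

14.0733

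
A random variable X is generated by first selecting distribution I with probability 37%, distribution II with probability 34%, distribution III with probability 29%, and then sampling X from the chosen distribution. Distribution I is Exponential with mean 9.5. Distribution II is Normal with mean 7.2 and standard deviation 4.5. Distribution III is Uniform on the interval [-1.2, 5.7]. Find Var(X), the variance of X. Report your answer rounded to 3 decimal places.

Per component, I: μ=9.5, E[X²]=180.5; II: μ=7.2, E[X²]=72.09; III: μ=2.25, E[X²]=9.03.
E[X] = 0.37·9.5 + 0.34·7.2 + 0.29·2.25 = 6.6155.
E[X²] = 0.37·180.5 + 0.34·72.09 + 0.29·9.03 = 93.9143.
Var(X) = E[X²] − (E[X])² = 93.9143 − 43.7648 = 50.1495.

50.149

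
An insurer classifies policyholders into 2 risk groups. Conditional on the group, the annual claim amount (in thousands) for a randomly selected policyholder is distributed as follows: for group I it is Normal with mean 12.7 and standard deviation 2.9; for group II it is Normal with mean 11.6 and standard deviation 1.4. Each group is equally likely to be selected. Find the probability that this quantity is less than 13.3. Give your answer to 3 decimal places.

Conditional on each group, P(X < 13.3): I: 0.581955; II: 0.887681.
By total probability, P(X < 13.3) = 0.5·0.581955 + 0.5·0.887681 = 0.734818.

0.735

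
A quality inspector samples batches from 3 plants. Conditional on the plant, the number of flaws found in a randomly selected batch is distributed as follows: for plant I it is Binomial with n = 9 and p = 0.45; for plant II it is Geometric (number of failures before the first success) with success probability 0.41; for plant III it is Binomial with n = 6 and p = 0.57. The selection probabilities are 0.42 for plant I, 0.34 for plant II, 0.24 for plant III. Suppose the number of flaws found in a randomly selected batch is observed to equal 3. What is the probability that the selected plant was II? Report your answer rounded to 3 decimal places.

Likelihoods P(X=3 | ·): I: 0.211881; II: 0.0842054; III: 0.294483.
Posterior ∝ prior × likelihood. Numerator for II: 0.34·0.0842054 = 0.0286298.
Normalizing constant: 0.42·0.211881 + 0.34·0.0842054 + 0.24·0.294483 = 0.188296.
P(II | observation) = 0.0286298 / 0.188296 = 0.152047.

0.152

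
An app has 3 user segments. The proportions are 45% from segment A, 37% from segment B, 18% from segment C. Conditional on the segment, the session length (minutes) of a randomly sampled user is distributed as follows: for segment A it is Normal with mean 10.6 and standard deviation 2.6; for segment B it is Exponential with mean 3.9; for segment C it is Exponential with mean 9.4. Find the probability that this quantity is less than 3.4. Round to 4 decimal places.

Conditional on each segment, P(X < 3.4): A: 0.00280944; B: 0.5818; C: 0.30351.
By total probability, P(X < 3.4) = 0.45·0.00280944 + 0.37·0.5818 + 0.18·0.30351 = 0.271162.

0.2712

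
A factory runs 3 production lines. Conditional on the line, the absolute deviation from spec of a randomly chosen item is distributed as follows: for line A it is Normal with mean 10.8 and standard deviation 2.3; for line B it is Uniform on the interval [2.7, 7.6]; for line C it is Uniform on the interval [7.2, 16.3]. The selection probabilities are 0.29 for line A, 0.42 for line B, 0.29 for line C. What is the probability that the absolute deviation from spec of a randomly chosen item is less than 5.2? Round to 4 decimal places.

0.2164

Conditional on each line, P(X < 5.2): A: 0.00745037; B: 0.510204; C: 0.
By total probability, P(X < 5.2) = 0.29·0.00745037 + 0.42·0.510204 + 0.29·0 = 0.216446.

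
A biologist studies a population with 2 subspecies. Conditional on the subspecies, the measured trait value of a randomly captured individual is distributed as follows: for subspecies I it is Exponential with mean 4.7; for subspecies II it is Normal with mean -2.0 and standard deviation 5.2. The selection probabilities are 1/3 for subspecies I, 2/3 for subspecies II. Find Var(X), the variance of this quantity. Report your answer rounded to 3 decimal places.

Per component, I: μ=4.7, E[X²]=44.18; II: μ=-2, E[X²]=31.04.
E[X] = 0.333333·4.7 + 0.666667·-2 = 0.233333.
E[X²] = 0.333333·44.18 + 0.666667·31.04 = 35.42.
Var(X) = E[X²] − (E[X])² = 35.42 − 0.0544444 = 35.3656.

35.366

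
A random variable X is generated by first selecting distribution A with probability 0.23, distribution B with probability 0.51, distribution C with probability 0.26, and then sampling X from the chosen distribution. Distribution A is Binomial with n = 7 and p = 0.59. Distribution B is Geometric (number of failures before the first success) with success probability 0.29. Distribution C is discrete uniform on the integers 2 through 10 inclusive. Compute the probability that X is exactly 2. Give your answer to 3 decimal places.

0.123

Conditional on each component, P(X = 2): A: 0.084692; B: 0.146189; C: 0.111111.
By total probability, P(X = 2) = 0.23·0.084692 + 0.51·0.146189 + 0.26·0.111111 = 0.122924.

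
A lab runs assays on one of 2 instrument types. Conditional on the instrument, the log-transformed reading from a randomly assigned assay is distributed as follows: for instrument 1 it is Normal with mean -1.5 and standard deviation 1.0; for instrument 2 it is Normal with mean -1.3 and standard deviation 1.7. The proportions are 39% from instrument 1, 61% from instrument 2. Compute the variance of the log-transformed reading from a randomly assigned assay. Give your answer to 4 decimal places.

Per component, 1: μ=-1.5, E[X²]=3.25; 2: μ=-1.3, E[X²]=4.58.
E[X] = 0.39·-1.5 + 0.61·-1.3 = -1.378.
E[X²] = 0.39·3.25 + 0.61·4.58 = 4.0613.
Var(X) = E[X²] − (E[X])² = 4.0613 − 1.89888 = 2.16242.

2.1624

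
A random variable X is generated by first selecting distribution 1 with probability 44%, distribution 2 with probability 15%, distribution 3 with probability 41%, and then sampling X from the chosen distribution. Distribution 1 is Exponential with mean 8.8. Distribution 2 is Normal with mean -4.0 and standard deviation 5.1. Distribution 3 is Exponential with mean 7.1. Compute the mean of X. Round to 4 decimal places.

6.1830

Component means — 1: 8.8; 2: -4; 3: 7.1.
E[X] = 0.44·8.8 + 0.15·-4 + 0.41·7.1 = 6.183.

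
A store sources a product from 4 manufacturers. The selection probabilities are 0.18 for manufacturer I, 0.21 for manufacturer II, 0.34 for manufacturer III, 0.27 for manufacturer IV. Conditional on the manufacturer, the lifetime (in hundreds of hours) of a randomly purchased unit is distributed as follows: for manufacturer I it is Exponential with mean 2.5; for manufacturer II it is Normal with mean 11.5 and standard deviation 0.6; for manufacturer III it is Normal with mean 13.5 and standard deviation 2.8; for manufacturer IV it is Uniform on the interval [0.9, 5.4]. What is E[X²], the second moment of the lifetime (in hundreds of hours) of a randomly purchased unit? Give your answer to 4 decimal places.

For each component E[X²] = Var + (mean)², giving I: 12.5; II: 132.61; III: 190.09; IV: 11.61.
Overall E[X²] = 0.18·12.5 + 0.21·132.61 + 0.34·190.09 + 0.27·11.61 = 97.8634.

97.8634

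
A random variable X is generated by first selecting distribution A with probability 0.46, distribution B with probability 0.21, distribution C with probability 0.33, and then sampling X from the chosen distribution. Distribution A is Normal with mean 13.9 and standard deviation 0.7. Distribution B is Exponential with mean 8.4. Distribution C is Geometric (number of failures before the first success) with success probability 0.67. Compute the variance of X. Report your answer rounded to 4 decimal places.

Per component, A: μ=13.9, E[X²]=193.7; B: μ=8.4, E[X²]=141.12; C: μ=0.492537, E[X²]=0.977723.
E[X] = 0.46·13.9 + 0.21·8.4 + 0.33·0.492537 = 8.32054.
E[X²] = 0.46·193.7 + 0.21·141.12 + 0.33·0.977723 = 119.06.
Var(X) = E[X²] − (E[X])² = 119.06 − 69.2313 = 49.8285.

49.8285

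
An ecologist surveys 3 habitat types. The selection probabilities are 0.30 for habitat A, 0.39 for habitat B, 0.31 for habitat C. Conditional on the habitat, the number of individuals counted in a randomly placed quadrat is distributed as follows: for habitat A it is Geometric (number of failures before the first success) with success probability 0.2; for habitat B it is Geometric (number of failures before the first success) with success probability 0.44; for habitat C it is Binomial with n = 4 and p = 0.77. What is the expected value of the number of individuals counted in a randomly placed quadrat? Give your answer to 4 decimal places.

Component means — A: 4; B: 1.27273; C: 3.08.
E[X] = 0.3·4 + 0.39·1.27273 + 0.31·3.08 = 2.65116.

2.6512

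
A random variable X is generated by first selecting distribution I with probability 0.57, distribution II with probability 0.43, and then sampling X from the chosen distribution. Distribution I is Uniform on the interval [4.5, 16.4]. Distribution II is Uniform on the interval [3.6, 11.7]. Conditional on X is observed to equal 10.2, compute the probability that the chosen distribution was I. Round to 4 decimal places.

Likelihoods f(10.2 | ·): I: 0.0840336; II: 0.123457.
Posterior ∝ prior × likelihood. Numerator for I: 0.57·0.0840336 = 0.0478992.
Normalizing constant: 0.57·0.0840336 + 0.43·0.123457 = 0.100986.
P(I | observation) = 0.0478992 / 0.100986 = 0.474317.

0.4743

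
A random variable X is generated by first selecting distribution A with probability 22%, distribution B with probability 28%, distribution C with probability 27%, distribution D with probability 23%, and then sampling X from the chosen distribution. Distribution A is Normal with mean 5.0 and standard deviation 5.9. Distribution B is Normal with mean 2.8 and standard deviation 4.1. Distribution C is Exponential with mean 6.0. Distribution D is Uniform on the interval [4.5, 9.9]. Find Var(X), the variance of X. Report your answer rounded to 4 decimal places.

25.3567

Per component, A: μ=5, E[X²]=59.81; B: μ=2.8, E[X²]=24.65; C: μ=6, E[X²]=72; D: μ=7.2, E[X²]=54.27.
E[X] = 0.22·5 + 0.28·2.8 + 0.27·6 + 0.23·7.2 = 5.16.
E[X²] = 0.22·59.81 + 0.28·24.65 + 0.27·72 + 0.23·54.27 = 51.9823.
Var(X) = E[X²] − (E[X])² = 51.9823 − 26.6256 = 25.3567.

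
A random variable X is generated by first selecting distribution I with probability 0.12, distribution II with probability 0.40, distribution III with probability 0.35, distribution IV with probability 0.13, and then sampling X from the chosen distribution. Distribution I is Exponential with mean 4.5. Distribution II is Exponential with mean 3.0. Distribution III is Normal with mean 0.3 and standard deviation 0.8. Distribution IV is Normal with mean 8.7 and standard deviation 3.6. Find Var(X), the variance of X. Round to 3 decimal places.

Per component, I: μ=4.5, E[X²]=40.5; II: μ=3, E[X²]=18; III: μ=0.3, E[X²]=0.73; IV: μ=8.7, E[X²]=88.65.
E[X] = 0.12·4.5 + 0.4·3 + 0.35·0.3 + 0.13·8.7 = 2.976.
E[X²] = 0.12·40.5 + 0.4·18 + 0.35·0.73 + 0.13·88.65 = 23.84.
Var(X) = E[X²] − (E[X])² = 23.84 − 8.85658 = 14.9834.

14.983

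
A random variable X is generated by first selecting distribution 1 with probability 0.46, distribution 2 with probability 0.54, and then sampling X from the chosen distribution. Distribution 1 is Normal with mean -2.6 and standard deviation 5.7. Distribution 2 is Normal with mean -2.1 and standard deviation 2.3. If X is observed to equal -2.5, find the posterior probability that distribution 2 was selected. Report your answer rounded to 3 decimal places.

Likelihoods f(-2.5 | ·): 1: 0.0699791; 2: 0.17085.
Posterior ∝ prior × likelihood. Numerator for 2: 0.54·0.17085 = 0.0922589.
Normalizing constant: 0.46·0.0699791 + 0.54·0.17085 = 0.124449.
P(2 | observation) = 0.0922589 / 0.124449 = 0.741337.

0.741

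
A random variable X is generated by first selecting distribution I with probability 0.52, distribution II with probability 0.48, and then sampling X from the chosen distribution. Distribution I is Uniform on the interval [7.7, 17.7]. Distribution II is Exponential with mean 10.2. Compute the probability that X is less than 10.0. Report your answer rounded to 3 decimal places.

0.420

Conditional on each component, P(X < 10.0): I: 0.23; II: 0.624836.
By total probability, P(X < 10.0) = 0.52·0.23 + 0.48·0.624836 = 0.419521.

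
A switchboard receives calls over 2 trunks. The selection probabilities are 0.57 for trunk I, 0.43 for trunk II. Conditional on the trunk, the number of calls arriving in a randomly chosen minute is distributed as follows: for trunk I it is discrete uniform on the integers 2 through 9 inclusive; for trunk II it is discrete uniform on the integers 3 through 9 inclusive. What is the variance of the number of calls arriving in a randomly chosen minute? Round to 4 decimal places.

4.7738

Per component, I: μ=5.5, E[X²]=35.5; II: μ=6, E[X²]=40.
E[X] = 0.57·5.5 + 0.43·6 = 5.715.
E[X²] = 0.57·35.5 + 0.43·40 = 37.435.
Var(X) = E[X²] − (E[X])² = 37.435 − 32.6612 = 4.77378.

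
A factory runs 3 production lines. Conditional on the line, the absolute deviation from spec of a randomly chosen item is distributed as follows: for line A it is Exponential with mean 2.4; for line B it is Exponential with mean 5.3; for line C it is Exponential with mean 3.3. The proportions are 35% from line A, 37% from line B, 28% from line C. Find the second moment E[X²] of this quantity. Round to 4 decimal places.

For each component E[X²] = Var + (mean)², giving A: 11.52; B: 56.18; C: 21.78.
Overall E[X²] = 0.35·11.52 + 0.37·56.18 + 0.28·21.78 = 30.917.

30.9170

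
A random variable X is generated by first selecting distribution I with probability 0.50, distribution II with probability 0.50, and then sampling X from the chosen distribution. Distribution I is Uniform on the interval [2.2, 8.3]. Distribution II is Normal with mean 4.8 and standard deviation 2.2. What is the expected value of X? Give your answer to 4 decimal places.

5.0250

Component means — I: 5.25; II: 4.8.
E[X] = 0.5·5.25 + 0.5·4.8 = 5.025.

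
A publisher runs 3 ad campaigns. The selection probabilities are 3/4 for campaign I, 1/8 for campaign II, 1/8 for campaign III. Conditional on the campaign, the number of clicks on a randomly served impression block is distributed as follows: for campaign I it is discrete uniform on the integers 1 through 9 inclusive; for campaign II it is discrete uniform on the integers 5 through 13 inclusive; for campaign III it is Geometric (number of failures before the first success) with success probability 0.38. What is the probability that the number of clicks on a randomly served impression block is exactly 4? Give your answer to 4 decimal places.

0.0904

Conditional on each campaign, P(X = 4): I: 0.111111; II: 0; III: 0.0561501.
By total probability, P(X = 4) = 0.75·0.111111 + 0.125·0 + 0.125·0.0561501 = 0.0903521.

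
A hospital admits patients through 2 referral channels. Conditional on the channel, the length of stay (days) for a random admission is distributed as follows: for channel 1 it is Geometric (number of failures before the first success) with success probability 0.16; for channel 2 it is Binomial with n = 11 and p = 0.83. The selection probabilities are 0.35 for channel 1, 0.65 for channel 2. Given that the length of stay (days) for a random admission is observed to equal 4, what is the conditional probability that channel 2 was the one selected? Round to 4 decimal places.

Likelihoods P(X=4 | ·): 1: 0.0796594; 2: 0.000642641.
Posterior ∝ prior × likelihood. Numerator for 2: 0.65·0.000642641 = 0.000417717.
Normalizing constant: 0.35·0.0796594 + 0.65·0.000642641 = 0.0282985.
P(2 | observation) = 0.000417717 / 0.0282985 = 0.0147611.

0.0148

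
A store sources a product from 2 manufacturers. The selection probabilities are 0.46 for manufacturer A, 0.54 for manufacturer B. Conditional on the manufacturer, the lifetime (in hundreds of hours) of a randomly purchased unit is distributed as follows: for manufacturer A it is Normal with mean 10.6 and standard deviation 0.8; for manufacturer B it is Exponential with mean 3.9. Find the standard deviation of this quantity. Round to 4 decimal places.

4.4338

Per component, A: μ=10.6, E[X²]=113; B: μ=3.9, E[X²]=30.42.
E[X] = 0.46·10.6 + 0.54·3.9 = 6.982.
E[X²] = 0.46·113 + 0.54·30.42 = 68.4068.
Var(X) = E[X²] − (E[X])² = 68.4068 − 48.7483 = 19.6585.
SD(X) = √19.6585 = 4.43379.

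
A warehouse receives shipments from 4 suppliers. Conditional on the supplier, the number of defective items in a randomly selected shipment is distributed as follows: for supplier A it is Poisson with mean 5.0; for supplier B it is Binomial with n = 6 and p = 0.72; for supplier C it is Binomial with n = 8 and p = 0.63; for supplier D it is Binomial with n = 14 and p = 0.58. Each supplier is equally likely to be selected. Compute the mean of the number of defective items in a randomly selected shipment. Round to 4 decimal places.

Component means — A: 5; B: 4.32; C: 5.04; D: 8.12.
E[X] = 0.25·5 + 0.25·4.32 + 0.25·5.04 + 0.25·8.12 = 5.62.

5.6200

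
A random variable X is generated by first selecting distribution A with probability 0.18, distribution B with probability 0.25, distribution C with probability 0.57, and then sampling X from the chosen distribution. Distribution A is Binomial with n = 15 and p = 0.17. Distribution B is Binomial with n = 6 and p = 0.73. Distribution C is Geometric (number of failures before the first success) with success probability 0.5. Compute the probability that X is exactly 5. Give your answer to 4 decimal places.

Conditional on each component, P(X = 5): A: 0.0661578; B: 0.335838; C: 0.015625.
By total probability, P(X = 5) = 0.18·0.0661578 + 0.25·0.335838 + 0.57·0.015625 = 0.104774.

0.1048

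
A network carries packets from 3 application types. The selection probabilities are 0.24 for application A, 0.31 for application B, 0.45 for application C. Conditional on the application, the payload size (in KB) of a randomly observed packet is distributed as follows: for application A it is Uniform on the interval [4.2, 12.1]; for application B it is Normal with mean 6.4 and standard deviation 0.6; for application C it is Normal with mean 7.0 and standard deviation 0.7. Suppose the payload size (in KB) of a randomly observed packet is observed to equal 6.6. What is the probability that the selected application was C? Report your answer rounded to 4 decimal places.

0.4915

Likelihoods f(6.6 | ·): A: 0.126582; B: 0.628972; C: 0.484068.
Posterior ∝ prior × likelihood. Numerator for C: 0.45·0.484068 = 0.217831.
Normalizing constant: 0.24·0.126582 + 0.31·0.628972 + 0.45·0.484068 = 0.443192.
P(C | observation) = 0.217831 / 0.443192 = 0.491505.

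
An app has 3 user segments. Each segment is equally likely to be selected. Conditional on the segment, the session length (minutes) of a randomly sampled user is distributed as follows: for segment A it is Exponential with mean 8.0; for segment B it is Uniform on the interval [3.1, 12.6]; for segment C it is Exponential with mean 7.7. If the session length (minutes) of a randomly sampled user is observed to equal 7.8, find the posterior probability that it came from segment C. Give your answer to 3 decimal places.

0.236

Likelihoods f(7.8 | ·): A: 0.047149; B: 0.105263; C: 0.0471601.
Posterior ∝ prior × likelihood. Numerator for C: 0.333333·0.0471601 = 0.01572.
Normalizing constant: 0.333333·0.047149 + 0.333333·0.105263 + 0.333333·0.0471601 = 0.0665241.
P(C | observation) = 0.01572 / 0.0665241 = 0.236306.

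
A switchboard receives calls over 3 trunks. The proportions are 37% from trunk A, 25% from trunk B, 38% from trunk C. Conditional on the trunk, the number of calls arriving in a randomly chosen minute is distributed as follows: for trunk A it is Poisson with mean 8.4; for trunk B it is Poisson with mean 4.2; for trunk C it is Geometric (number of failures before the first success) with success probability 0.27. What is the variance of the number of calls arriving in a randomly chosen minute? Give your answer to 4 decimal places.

14.3698

Per component, A: μ=8.4, E[X²]=78.96; B: μ=4.2, E[X²]=21.84; C: μ=2.7037, E[X²]=17.3237.
E[X] = 0.37·8.4 + 0.25·4.2 + 0.38·2.7037 = 5.18541.
E[X²] = 0.37·78.96 + 0.25·21.84 + 0.38·17.3237 = 41.2582.
Var(X) = E[X²] − (E[X])² = 41.2582 − 26.8884 = 14.3698.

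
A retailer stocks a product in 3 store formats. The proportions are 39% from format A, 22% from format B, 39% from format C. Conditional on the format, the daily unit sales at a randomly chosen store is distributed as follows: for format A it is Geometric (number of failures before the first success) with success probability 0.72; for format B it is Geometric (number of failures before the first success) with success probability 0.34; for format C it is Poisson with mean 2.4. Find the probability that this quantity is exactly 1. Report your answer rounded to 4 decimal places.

0.2129

Conditional on each format, P(X = 1): A: 0.2016; B: 0.2244; C: 0.217723.
By total probability, P(X = 1) = 0.39·0.2016 + 0.22·0.2244 + 0.39·0.217723 = 0.212904.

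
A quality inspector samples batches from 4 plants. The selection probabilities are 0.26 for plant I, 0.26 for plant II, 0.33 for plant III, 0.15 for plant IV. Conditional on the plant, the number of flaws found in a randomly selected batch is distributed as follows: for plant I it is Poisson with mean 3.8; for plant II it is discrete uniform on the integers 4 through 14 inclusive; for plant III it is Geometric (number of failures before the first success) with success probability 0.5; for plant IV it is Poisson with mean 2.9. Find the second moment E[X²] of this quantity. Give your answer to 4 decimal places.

For each component E[X²] = Var + (mean)², giving I: 18.24; II: 91; III: 3; IV: 11.31.
Overall E[X²] = 0.26·18.24 + 0.26·91 + 0.33·3 + 0.15·11.31 = 31.0889.

31.0889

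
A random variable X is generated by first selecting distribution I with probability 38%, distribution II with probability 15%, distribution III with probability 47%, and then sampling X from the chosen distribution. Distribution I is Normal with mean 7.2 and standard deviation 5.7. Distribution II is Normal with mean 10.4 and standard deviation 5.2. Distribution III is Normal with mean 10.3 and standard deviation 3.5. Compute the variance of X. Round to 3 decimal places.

24.460

Per component, I: μ=7.2, E[X²]=84.33; II: μ=10.4, E[X²]=135.2; III: μ=10.3, E[X²]=118.34.
E[X] = 0.38·7.2 + 0.15·10.4 + 0.47·10.3 = 9.137.
E[X²] = 0.38·84.33 + 0.15·135.2 + 0.47·118.34 = 107.945.
Var(X) = E[X²] − (E[X])² = 107.945 − 83.4848 = 24.4604.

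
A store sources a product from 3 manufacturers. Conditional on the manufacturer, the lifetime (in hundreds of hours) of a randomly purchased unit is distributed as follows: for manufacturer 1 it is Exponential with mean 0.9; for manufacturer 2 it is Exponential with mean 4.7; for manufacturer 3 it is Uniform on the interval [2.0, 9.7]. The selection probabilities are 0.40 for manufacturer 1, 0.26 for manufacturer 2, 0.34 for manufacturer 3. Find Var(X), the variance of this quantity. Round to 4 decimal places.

Per component, 1: μ=0.9, E[X²]=1.62; 2: μ=4.7, E[X²]=44.18; 3: μ=5.85, E[X²]=39.1633.
E[X] = 0.4·0.9 + 0.26·4.7 + 0.34·5.85 = 3.571.
E[X²] = 0.4·1.62 + 0.26·44.18 + 0.34·39.1633 = 25.4503.
Var(X) = E[X²] − (E[X])² = 25.4503 − 12.752 = 12.6983.

12.6983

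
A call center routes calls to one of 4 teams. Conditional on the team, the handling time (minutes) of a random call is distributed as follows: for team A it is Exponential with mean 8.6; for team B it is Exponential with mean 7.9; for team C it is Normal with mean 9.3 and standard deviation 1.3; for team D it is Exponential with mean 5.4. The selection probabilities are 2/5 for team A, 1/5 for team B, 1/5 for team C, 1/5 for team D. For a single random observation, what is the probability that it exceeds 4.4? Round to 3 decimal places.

0.643

Conditional on each team, P(X > 4.4): A: 0.599519; B: 0.572947; C: 0.999918; D: 0.442721.
By total probability, P(X > 4.4) = 0.4·0.599519 + 0.2·0.572947 + 0.2·0.999918 + 0.2·0.442721 = 0.642925.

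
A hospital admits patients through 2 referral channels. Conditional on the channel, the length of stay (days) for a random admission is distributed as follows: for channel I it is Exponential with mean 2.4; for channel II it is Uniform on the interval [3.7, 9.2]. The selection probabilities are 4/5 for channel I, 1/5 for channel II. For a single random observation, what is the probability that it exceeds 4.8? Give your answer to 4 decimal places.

Conditional on each channel, P(X > 4.8): I: 0.135335; II: 0.8.
By total probability, P(X > 4.8) = 0.8·0.135335 + 0.2·0.8 = 0.268268.

0.2683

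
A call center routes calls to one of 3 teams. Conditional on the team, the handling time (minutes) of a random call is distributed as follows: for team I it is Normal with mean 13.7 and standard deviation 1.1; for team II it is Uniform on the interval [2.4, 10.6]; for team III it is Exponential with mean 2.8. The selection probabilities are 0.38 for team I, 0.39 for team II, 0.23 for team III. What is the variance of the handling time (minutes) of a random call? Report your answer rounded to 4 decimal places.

Per component, I: μ=13.7, E[X²]=188.9; II: μ=6.5, E[X²]=47.8533; III: μ=2.8, E[X²]=15.68.
E[X] = 0.38·13.7 + 0.39·6.5 + 0.23·2.8 = 8.385.
E[X²] = 0.38·188.9 + 0.39·47.8533 + 0.23·15.68 = 94.0512.
Var(X) = E[X²] − (E[X])² = 94.0512 − 70.3082 = 23.743.

23.7430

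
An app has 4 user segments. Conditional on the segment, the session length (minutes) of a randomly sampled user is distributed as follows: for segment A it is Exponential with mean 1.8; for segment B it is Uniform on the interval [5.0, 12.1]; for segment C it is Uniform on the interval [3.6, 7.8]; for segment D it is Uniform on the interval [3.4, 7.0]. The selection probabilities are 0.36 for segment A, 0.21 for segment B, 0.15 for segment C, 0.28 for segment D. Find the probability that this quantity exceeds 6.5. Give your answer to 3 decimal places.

0.261

Conditional on each segment, P(X > 6.5): A: 0.0270218; B: 0.788732; C: 0.309524; D: 0.138889.
By total probability, P(X > 6.5) = 0.36·0.0270218 + 0.21·0.788732 + 0.15·0.309524 + 0.28·0.138889 = 0.260679.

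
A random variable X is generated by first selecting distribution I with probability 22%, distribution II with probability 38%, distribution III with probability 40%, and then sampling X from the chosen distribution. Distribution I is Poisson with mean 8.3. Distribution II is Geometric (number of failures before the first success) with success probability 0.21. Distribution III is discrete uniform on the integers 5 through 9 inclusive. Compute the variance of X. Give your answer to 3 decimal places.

12.897

Per component, I: μ=8.3, E[X²]=77.19; II: μ=3.7619, E[X²]=32.0658; III: μ=7, E[X²]=51.
E[X] = 0.22·8.3 + 0.38·3.7619 + 0.4·7 = 6.05552.
E[X²] = 0.22·77.19 + 0.38·32.0658 + 0.4·51 = 49.5668.
Var(X) = E[X²] − (E[X])² = 49.5668 − 36.6694 = 12.8974.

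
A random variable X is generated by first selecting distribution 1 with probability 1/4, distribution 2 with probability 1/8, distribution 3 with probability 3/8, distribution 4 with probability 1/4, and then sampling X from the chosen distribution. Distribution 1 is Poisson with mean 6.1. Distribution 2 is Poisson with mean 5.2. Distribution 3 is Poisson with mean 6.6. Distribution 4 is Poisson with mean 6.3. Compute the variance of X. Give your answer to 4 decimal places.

6.4144

Per component, 1: μ=6.1, E[X²]=43.31; 2: μ=5.2, E[X²]=32.24; 3: μ=6.6, E[X²]=50.16; 4: μ=6.3, E[X²]=45.99.
E[X] = 0.25·6.1 + 0.125·5.2 + 0.375·6.6 + 0.25·6.3 = 6.225.
E[X²] = 0.25·43.31 + 0.125·32.24 + 0.375·50.16 + 0.25·45.99 = 45.165.
Var(X) = E[X²] − (E[X])² = 45.165 − 38.7506 = 6.41438.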